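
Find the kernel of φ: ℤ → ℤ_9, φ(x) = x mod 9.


Kernel = preimage of identity
ker(φ) = {x ∈ ℤ : x ≡ 0 (mod 9)} = 9ℤ = {0, ±9, ±18, ...}

ker(φ) = 9ℤ


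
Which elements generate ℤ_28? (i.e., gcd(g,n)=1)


g generates ℤ_n iff gcd(g,n) = 1
Prime factors of 28: 2, 7
Generators are g ∈ {1,...,27} not divisible by any of these primes.
Generators: {1, 3, 5, 9, 11, 13, 15, 17, 19, 23, 25, 27}
Number of generators = φ(28) = 12

Generators of ℤ_28 = {1, 3, 5, 9, 11, 13, 15, 17, 19, 23, 25, 27}


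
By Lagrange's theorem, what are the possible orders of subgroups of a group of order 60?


Lagrange's theorem: |H| divides |G|
|G| = 60
Divisors of 60: 1, 2, 3, 4, 5, 6, 10, 12, 15, 20, 30, 60

Possible subgroup orders: {1, 2, 3, 4, 5, 6, 10, 12, 15, 20, 30, 60}


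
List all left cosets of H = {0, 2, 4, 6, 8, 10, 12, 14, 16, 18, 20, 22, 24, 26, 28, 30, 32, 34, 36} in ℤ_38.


H = {0, 2, 4, 6, 8, 10, 12, 14, 16, 18, 20, 22, 24, 26, 28, 30, 32, 34, 36}, |H| = 19
Number of cosets = |G|/|H| = 38/19 = 2
0 + H = {0, 2, 4, 6, 8, 10, 12, 14, 16, 18, 20, 22, 24, 26, 28, 30, 32, 34, 36}
1 + H = {1, 3, 5, 7, 9, 11, 13, 15, 17, 19, 21, 23, 25, 27, 29, 31, 33, 35, 37}

Cosets: 0+H={0,2,4,6,8,10,12,14,16,18,20,22,24,26,28,30,32,34,36}; 1+H={1,3,5,7,9,11,13,15,17,19,21,23,25,27,29,31,33,35,37}


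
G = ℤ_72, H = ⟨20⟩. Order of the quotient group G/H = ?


|⟨20⟩| = n / gcd(20, 72) = 72 / 4 = 18
H is normal (ℤ_72 is abelian).
|G/H| = |G| / |H| = 72 / 18 = 4

|G/H| = 4


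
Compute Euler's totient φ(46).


Factor n: 46 = 2 × 23
φ(n) = n · ∏(1 - 1/p) over distinct primes p | n
φ(46) = 46 · (1 - 1/2) · (1 - 1/23) = 22

φ(46) = 22


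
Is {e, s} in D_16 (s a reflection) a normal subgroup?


H = {e, s} in D_16 (s a reflection)
r·s·r⁻¹ = sr⁻² ≠ s for n ≥ 3, so {e, s} is not closed under conjugation

No, not a normal subgroup


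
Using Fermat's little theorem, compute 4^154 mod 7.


Fermat's little theorem: if p is prime and gcd(a,p)=1, then a^(p-1) ≡ 1 (mod p)
p = 7 is prime, gcd(4,7) = 1
Reduce exponent: 154 mod 6 = 4
So 4^154 ≡ 4^4 (mod 7)
4^4 mod 7 = 4

4^154 ≡ 4 (mod 7)


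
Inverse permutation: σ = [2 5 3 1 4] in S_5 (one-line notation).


To find σ⁻¹, swap domain and range:
σ(1) = 2 → σ⁻¹(2) = 1
σ(2) = 5 → σ⁻¹(5) = 2
σ(3) = 3 → σ⁻¹(3) = 3
σ(4) = 1 → σ⁻¹(1) = 4
σ(5) = 4 → σ⁻¹(4) = 5

σ⁻¹ = [4 1 3 5 2]


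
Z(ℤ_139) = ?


Z(G) = {g ∈ G | gx = xg for all x ∈ G}
ℤ_139 is abelian, so Z(G) = G

Z(ℤ_139) = ℤ_139


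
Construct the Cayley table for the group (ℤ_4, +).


Elements: {0, 1, 2, 3}
Operation: addition mod 4
Entry (a, b) = (a + b) mod 4

Cayley table:
  | 0 | 1 | 2 | 3
0 | 0 | 1 | 2 | 3
1 | 1 | 2 | 3 | 0
2 | 2 | 3 | 0 | 1
3 | 3 | 0 | 1 | 2


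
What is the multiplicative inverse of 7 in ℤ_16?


Use the extended Euclidean algorithm to write 1 = 7·s + 16·t; then s mod 16 is the inverse.
Euclidean algorithm:
  7 = 0·16 + 7
  16 = 2·7 + 2
  7 = 3·2 + 1
  2 = 2·1 + 0
gcd(7,16) = 1
Back-substitution gives: 7·(7) + 16·(-3) = 1
So 7⁻¹ ≡ 7 ≡ 7 (mod 16)
Check: 7 × 7 = 49 ≡ 1 (mod 16) ✓

7⁻¹ ≡ 7 (mod 16)


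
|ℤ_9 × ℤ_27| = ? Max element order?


|ℤ_9 × ℤ_27| = 9 × 27 = 243
Max element order = lcm(9,27) = 27
Cyclic? No (gcd=9)

|ℤ_9×ℤ_27| = 243, max element order = 27


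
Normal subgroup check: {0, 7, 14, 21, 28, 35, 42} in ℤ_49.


H = {0, 7, 14, 21, 28, 35, 42} in ℤ_49
ℤ_49 is abelian; every subgroup of an abelian group is normal

Yes, normal subgroup


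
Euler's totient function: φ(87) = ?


Factor n: 87 = 3 × 29
φ(n) = n · ∏(1 - 1/p) over distinct primes p | n
φ(87) = 87 · (1 - 1/3) · (1 - 1/29) = 56

φ(87) = 56


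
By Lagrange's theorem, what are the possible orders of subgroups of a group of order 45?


Lagrange's theorem: |H| divides |G|
|G| = 45
Divisors of 45: 1, 3, 5, 9, 15, 45

Possible subgroup orders: {1, 3, 5, 9, 15, 45}


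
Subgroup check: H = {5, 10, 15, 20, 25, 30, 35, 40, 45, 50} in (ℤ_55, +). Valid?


Subgroup test for H = {5, 10, 15, 20, 25, 30, 35, 40, 45, 50} in (ℤ_55, +):
(1) 0 ∈ H? No
(2) Closure: for all a,b ∈ H, (a+b) mod 55 ∈ H? No  [counterexample: 5 + 50 = 0 ∉ H]
(3) Inverses: for all a ∈ H, -a mod 55 ∈ H? Yes

No, H is not a subgroup of ℤ_55


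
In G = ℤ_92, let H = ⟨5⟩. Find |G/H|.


|⟨5⟩| = n / gcd(5, 92) = 92 / 1 = 92
H is normal (ℤ_92 is abelian).
|G/H| = |G| / |H| = 92 / 92 = 1

|G/H| = 1


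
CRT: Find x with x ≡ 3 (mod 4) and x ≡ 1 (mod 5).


m₁ = 4, m₂ = 5, gcd = 1, so CRT applies. M = m₁·m₂ = 20
Let M₁ = M/m₁ = 5, M₂ = M/m₂ = 4
Find y₁ ≡ M₁⁻¹ (mod m₁): 5⁻¹ ≡ 1 (mod 4)
Find y₂ ≡ M₂⁻¹ (mod m₂): 4⁻¹ ≡ 4 (mod 5)
x = a₁·M₁·y₁ + a₂·M₂·y₂ = 3·5·1 + 1·4·4 = 31
Reduce mod 20: x ≡ 11
Check: 11 mod 4 = 3 ✓, 11 mod 5 = 1 ✓

x ≡ 11 (mod 20)


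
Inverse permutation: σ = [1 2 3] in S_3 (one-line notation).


To find σ⁻¹, swap domain and range:
σ(1) = 1 → σ⁻¹(1) = 1
σ(2) = 2 → σ⁻¹(2) = 2
σ(3) = 3 → σ⁻¹(3) = 3

σ⁻¹ = [1 2 3]


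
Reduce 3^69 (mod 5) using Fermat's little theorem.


Fermat's little theorem: if p is prime and gcd(a,p)=1, then a^(p-1) ≡ 1 (mod p)
p = 5 is prime, gcd(3,5) = 1
Reduce exponent: 69 mod 4 = 1
So 3^69 ≡ 3^1 (mod 5)
3^1 mod 5 = 3

3^69 ≡ 3 (mod 5)


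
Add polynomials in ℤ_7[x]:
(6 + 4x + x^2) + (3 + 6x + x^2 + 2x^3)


Add coefficients mod 7:
x^0: 6 + 3 = 2 (mod 7)
x^1: 4 + 6 = 3 (mod 7)
x^2: 1 + 1 = 2 (mod 7)
x^3: 0 + 2 = 2 (mod 7)
Result: 2 + 3x + 2x^2 + 2x^3

f + g = 2 + 3x + 2x^2 + 2x^3


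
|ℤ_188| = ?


ℤ_n has n elements.

|ℤ_188| = 188


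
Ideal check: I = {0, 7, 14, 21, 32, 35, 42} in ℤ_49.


Check ideal conditions for I = {0, 7, 14, 21, 32, 35, 42} in ℤ_49:
(1) I is an additive subgroup? No
(2) For r ∈ ℤ_49 and a ∈ I: r·a ∈ I? No  [counterexample: r=2, a=14, r·a mod 49 = 28 ∉ I]

No, I is not an ideal of ℤ_49


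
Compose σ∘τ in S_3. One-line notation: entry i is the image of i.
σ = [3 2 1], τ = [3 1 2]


σ∘τ: apply τ first, then σ
1 →τ 3 →σ 1
2 →τ 1 →σ 3
3 →τ 2 →σ 2

σ∘τ = [1 3 2]


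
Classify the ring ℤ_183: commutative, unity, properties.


ℤ_183 is a commutative ring with unity 1; 183 = 3×61 is composite, so 3·61 ≡ 0 gives zero divisors (not an integral domain)
Commutative: Yes
Integral domain: No
Has unity: Yes

ℤ_183: Commutative=Yes, Unity=Yes


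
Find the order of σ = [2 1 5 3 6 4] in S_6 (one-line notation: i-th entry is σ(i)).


Cycle decomposition: (1 2) (3 5 6 4)
Cycle lengths: 2, 4
Order = lcm(2, 4) = 4

ord(σ) = 4


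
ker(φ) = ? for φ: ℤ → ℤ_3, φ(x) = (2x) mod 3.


Kernel = preimage of identity
ker(φ) = {x ∈ ℤ : 2x ≡ 0 (mod 3)}. gcd(2,3) = 1, so 2x ≡ 0 (mod 3) ⟺ x ≡ 0 (mod 3/1 = 3). Hence ker(φ) = 3ℤ

ker(φ) = 3ℤ


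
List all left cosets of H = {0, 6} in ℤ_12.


H = {0, 6}, |H| = 2
Number of cosets = |G|/|H| = 12/2 = 6
0 + H = {0, 6}
1 + H = {1, 7}
2 + H = {2, 8}
3 + H = {3, 9}
4 + H = {4, 10}
5 + H = {5, 11}

Cosets: 0+H={0,6}; 1+H={1,7}; 2+H={2,8}; 3+H={3,9}; 4+H={4,10}; 5+H={5,11}


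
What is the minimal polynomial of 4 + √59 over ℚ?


Let α = 4 + √59. Then α - 4 = √59, so (α - 4)² = 59, giving α² - 8α - 43 = 0. Degree 2 and α ∉ ℚ, so this is the minimal polynomial.

Minimal polynomial: x² - 8x - 43


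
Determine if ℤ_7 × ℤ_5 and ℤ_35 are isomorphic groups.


Comparing ℤ_7 × ℤ_5 and ℤ_35:
gcd(7,5) = 1, so ℤ_7 × ℤ_5 ≅ ℤ_35 (CRT)

Yes, ℤ_7 × ℤ_5 ≅ ℤ_35


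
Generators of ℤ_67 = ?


g generates ℤ_n iff gcd(g,n) = 1
Prime factors of 67: 67
Generators are g ∈ {1,...,66} not divisible by any of these primes.
Generators: {1, 2, 3, 4, 5, 6, 7, 8, 9, 10, 11, 12, 13, 14, 15, 16, 17, 18, 19, 20, 21, 22, 23, 24, 25, 26, 27, 28, 29, 30, 31, 32, 33, 34, 35, 36, 37, 38, 39, 40, 41, 42, 43, 44, 45, 46, 47, 48, 49, 50, 51, 52, 53, 54, 55, 56, 57, 58, 59, 60, 61, 62, 63, 64, 65, 66}
Number of generators = φ(67) = 66

Generators of ℤ_67 = {1, 2, 3, 4, 5, 6, 7, 8, 9, 10, 11, 12, 13, 14, 15, 16, 17, 18, 19, 20, 21, 22, 23, 24, 25, 26, 27, 28, 29, 30, 31, 32, 33, 34, 35, 36, 37, 38, 39, 40, 41, 42, 43, 44, 45, 46, 47, 48, 49, 50, 51, 52, 53, 54, 55, 56, 57, 58, 59, 60, 61, 62, 63, 64, 65, 66}


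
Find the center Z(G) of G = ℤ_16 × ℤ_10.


Z(G) = {g ∈ G | gx = xg for all x ∈ G}
Direct product of abelian groups is abelian, so Z(G) = G

Z(ℤ_16 × ℤ_10) = ℤ_16 × ℤ_10


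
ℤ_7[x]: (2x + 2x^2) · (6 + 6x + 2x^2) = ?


Expand and collect like terms; reduce coefficients mod 7:
x^0: 0·6 = 0 ≡ 0 (mod 7)
x^1: 0·6 + 2·6 = 12 ≡ 5 (mod 7)
x^2: 0·2 + 2·6 + 2·6 = 24 ≡ 3 (mod 7)
x^3: 2·2 + 2·6 = 16 ≡ 2 (mod 7)
x^4: 2·2 = 4 ≡ 4 (mod 7)
Result: 5x + 3x^2 + 2x^3 + 4x^4

f · g = 5x + 3x^2 + 2x^3 + 4x^4


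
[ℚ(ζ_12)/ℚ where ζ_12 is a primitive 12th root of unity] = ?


[ℚ(ζ_n):ℚ] = deg Φ_n(x) = φ(n). Here φ(12) = 4

[ℚ(ζ_12)/ℚ where ζ_12 is a primitive 12th root of unity] = 4


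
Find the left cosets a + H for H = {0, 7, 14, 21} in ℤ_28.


H = {0, 7, 14, 21}, |H| = 4
Number of cosets = |G|/|H| = 28/4 = 7
0 + H = {0, 7, 14, 21}
1 + H = {1, 8, 15, 22}
2 + H = {2, 9, 16, 23}
3 + H = {3, 10, 17, 24}
4 + H = {4, 11, 18, 25}
5 + H = {5, 12, 19, 26}
6 + H = {6, 13, 20, 27}

Cosets: 0+H={0,7,14,21}; 1+H={1,8,15,22}; 2+H={2,9,16,23}; 3+H={3,10,17,24}; 4+H={4,11,18,25}; 5+H={5,12,19,26}; 6+H={6,13,20,27}


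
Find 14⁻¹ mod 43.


Use the extended Euclidean algorithm to write 1 = 14·s + 43·t; then s mod 43 is the inverse.
Euclidean algorithm:
  14 = 0·43 + 14
  43 = 3·14 + 1
  14 = 14·1 + 0
gcd(14,43) = 1
Back-substitution gives: 14·(-3) + 43·(1) = 1
So 14⁻¹ ≡ -3 ≡ 40 (mod 43)
Check: 14 × 40 = 560 ≡ 1 (mod 43) ✓

14⁻¹ ≡ 40 (mod 43)


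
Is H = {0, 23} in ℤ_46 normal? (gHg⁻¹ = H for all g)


H = {0, 23} in ℤ_46
ℤ_46 is abelian; every subgroup of an abelian group is normal

Yes, normal subgroup


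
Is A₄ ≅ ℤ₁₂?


Comparing A₄ and ℤ₁₂:
A₄ is non-abelian, ℤ₁₂ is abelian

No, A₄ ≇ ℤ₁₂


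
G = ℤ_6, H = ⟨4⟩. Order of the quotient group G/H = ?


|⟨4⟩| = n / gcd(4, 6) = 6 / 2 = 3
H is normal (ℤ_6 is abelian).
|G/H| = |G| / |H| = 6 / 3 = 2

|G/H| = 2


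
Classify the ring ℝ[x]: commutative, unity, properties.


Polynomial ring over ℝ (an integral domain) is a commutative integral domain with unity 1
Commutative: Yes
Integral domain: Yes
Has unity: Yes

ℝ[x]: Commutative=Yes, Unity=Yes


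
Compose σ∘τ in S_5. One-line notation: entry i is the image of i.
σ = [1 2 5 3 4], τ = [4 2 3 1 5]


σ∘τ: apply τ first, then σ
1 →τ 4 →σ 3
2 →τ 2 →σ 2
3 →τ 3 →σ 5
4 →τ 1 →σ 1
5 →τ 5 →σ 4

σ∘τ = [3 2 5 1 4]


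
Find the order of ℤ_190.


ℤ_n has n elements.

|ℤ_190| = 190


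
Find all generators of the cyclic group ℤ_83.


g generates ℤ_n iff gcd(g,n) = 1
Prime factors of 83: 83
Generators are g ∈ {1,...,82} not divisible by any of these primes.
Generators: {1, 2, 3, 4, 5, 6, 7, 8, 9, 10, 11, 12, 13, 14, 15, 16, 17, 18, 19, 20, 21, 22, 23, 24, 25, 26, 27, 28, 29, 30, 31, 32, 33, 34, 35, 36, 37, 38, 39, 40, 41, 42, 43, 44, 45, 46, 47, 48, 49, 50, 51, 52, 53, 54, 55, 56, 57, 58, 59, 60, 61, 62, 63, 64, 65, 66, 67, 68, 69, 70, 71, 72, 73, 74, 75, 76, 77, 78, 79, 80, 81, 82}
Number of generators = φ(83) = 82

Generators of ℤ_83 = {1, 2, 3, 4, 5, 6, 7, 8, 9, 10, 11, 12, 13, 14, 15, 16, 17, 18, 19, 20, 21, 22, 23, 24, 25, 26, 27, 28, 29, 30, 31, 32, 33, 34, 35, 36, 37, 38, 39, 40, 41, 42, 43, 44, 45, 46, 47, 48, 49, 50, 51, 52, 53, 54, 55, 56, 57, 58, 59, 60, 61, 62, 63, 64, 65, 66, 67, 68, 69, 70, 71, 72, 73, 74, 75, 76, 77, 78, 79, 80, 81, 82}


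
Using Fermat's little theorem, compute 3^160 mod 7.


Fermat's little theorem: if p is prime and gcd(a,p)=1, then a^(p-1) ≡ 1 (mod p)
p = 7 is prime, gcd(3,7) = 1
Reduce exponent: 160 mod 6 = 4
So 3^160 ≡ 3^4 (mod 7)
3^4 mod 7 = 4

3^160 ≡ 4 (mod 7)


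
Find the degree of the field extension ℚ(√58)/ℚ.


√58 has minimal polynomial x² - 58 (irreducible over ℚ since 58 is squarefree)

[ℚ(√58)/ℚ] = 2


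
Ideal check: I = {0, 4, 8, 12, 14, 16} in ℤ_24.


Check ideal conditions for I = {0, 4, 8, 12, 14, 16} in ℤ_24:
(1) I is an additive subgroup? No
(2) For r ∈ ℤ_24 and a ∈ I: r·a ∈ I? No  [counterexample: r=3, a=14, r·a mod 24 = 18 ∉ I]

No, I is not an ideal of ℤ_24


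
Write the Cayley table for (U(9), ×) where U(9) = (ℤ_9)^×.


Elements: {1, 2, 4, 5, 7, 8}
Operation: multiplication mod 9
Entry (a, b) = (a × b) mod 9

Cayley table:
  | 1 | 2 | 4 | 5 | 7 | 8
1 | 1 | 2 | 4 | 5 | 7 | 8
2 | 2 | 4 | 8 | 1 | 5 | 7
4 | 4 | 8 | 7 | 2 | 1 | 5
5 | 5 | 1 | 2 | 7 | 8 | 4
7 | 7 | 5 | 1 | 8 | 4 | 2
8 | 8 | 7 | 5 | 4 | 2 | 1


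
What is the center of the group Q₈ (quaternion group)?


Z(G) = {g ∈ G | gx = xg for all x ∈ G}
In Q₈ = {±1, ±i, ±j, ±k}, only ±1 commute with every element

Z(Q₈ (quaternion group)) = {1, -1}


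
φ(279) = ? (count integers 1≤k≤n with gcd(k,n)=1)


Factor n: 279 = 3^2 × 31
φ(n) = n · ∏(1 - 1/p) over distinct primes p | n
φ(279) = 279 · (1 - 1/3) · (1 - 1/31) = 180

φ(279) = 180


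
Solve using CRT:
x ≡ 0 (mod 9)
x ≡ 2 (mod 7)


m₁ = 9, m₂ = 7, gcd = 1, so CRT applies. M = m₁·m₂ = 63
Let M₁ = M/m₁ = 7, M₂ = M/m₂ = 9
Find y₁ ≡ M₁⁻¹ (mod m₁): 7⁻¹ ≡ 4 (mod 9)
Find y₂ ≡ M₂⁻¹ (mod m₂): 9⁻¹ ≡ 4 (mod 7)
x = a₁·M₁·y₁ + a₂·M₂·y₂ = 0·7·4 + 2·9·4 = 72
Reduce mod 63: x ≡ 9
Check: 9 mod 9 = 0 ✓, 9 mod 7 = 2 ✓

x ≡ 9 (mod 63)


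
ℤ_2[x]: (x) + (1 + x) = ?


Add coefficients mod 2:
x^0: 0 + 1 = 1 (mod 2)
x^1: 1 + 1 = 0 (mod 2)
Result: 1

f + g = 1


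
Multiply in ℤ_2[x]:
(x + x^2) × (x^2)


Expand and collect like terms; reduce coefficients mod 2:
x^0: 0·0 = 0 ≡ 0 (mod 2)
x^1: 0·0 + 1·0 = 0 ≡ 0 (mod 2)
x^2: 0·1 + 1·0 + 1·0 = 0 ≡ 0 (mod 2)
x^3: 1·1 + 1·0 = 1 ≡ 1 (mod 2)
x^4: 1·1 = 1 ≡ 1 (mod 2)
Result: x^3 + x^4

f · g = x^3 + x^4


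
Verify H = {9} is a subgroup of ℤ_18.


Subgroup test for H = {9} in (ℤ_18, +):
(1) 0 ∈ H? No
(2) Closure: for all a,b ∈ H, (a+b) mod 18 ∈ H? No  [counterexample: 9 + 9 = 0 ∉ H]
(3) Inverses: for all a ∈ H, -a mod 18 ∈ H? Yes

No, H is not a subgroup of ℤ_18


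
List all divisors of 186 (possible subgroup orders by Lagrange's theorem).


Lagrange's theorem: |H| divides |G|
|G| = 186
Divisors of 186: 1, 2, 3, 6, 31, 62, 93, 186

Possible subgroup orders: {1, 2, 3, 6, 31, 62, 93, 186}


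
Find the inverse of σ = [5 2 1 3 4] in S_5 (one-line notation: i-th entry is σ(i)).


To find σ⁻¹, swap domain and range:
σ(1) = 5 → σ⁻¹(5) = 1
σ(2) = 2 → σ⁻¹(2) = 2
σ(3) = 1 → σ⁻¹(1) = 3
σ(4) = 3 → σ⁻¹(3) = 4
σ(5) = 4 → σ⁻¹(4) = 5

σ⁻¹ = [3 2 4 5 1]


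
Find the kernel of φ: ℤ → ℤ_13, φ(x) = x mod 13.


Kernel = preimage of identity
ker(φ) = {x ∈ ℤ : x ≡ 0 (mod 13)} = 13ℤ = {0, ±13, ±26, ...}

ker(φ) = 13ℤ


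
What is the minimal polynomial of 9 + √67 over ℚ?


Let α = 9 + √67. Then α - 9 = √67, so (α - 9)² = 67, giving α² - 18α + 14 = 0. Degree 2 and α ∉ ℚ, so this is the minimal polynomial.

Minimal polynomial: x² - 18x + 14


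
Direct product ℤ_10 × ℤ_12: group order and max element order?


|ℤ_10 × ℤ_12| = 10 × 12 = 120
Max element order = lcm(10,12) = 60
Cyclic? No (gcd=2)

|ℤ_10×ℤ_12| = 120, max element order = 60


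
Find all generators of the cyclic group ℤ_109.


g generates ℤ_n iff gcd(g,n) = 1
Prime factors of 109: 109
Generators are g ∈ {1,...,108} not divisible by any of these primes.
Generators: {1, 2, 3, 4, 5, 6, 7, 8, 9, 10, 11, 12, 13, 14, 15, 16, 17, 18, 19, 20, 21, 22, 23, 24, 25, 26, 27, 28, 29, 30, 31, 32, 33, 34, 35, 36, 37, 38, 39, 40, 41, 42, 43, 44, 45, 46, 47, 48, 49, 50, 51, 52, 53, 54, 55, 56, 57, 58, 59, 60, 61, 62, 63, 64, 65, 66, 67, 68, 69, 70, 71, 72, 73, 74, 75, 76, 77, 78, 79, 80, 81, 82, 83, 84, 85, 86, 87, 88, 89, 90, 91, 92, 93, 94, 95, 96, 97, 98, 99, 100, 101, 102, 103, 104, 105, 106, 107, 108}
Number of generators = φ(109) = 108

Generators of ℤ_109 = {1, 2, 3, 4, 5, 6, 7, 8, 9, 10, 11, 12, 13, 14, 15, 16, 17, 18, 19, 20, 21, 22, 23, 24, 25, 26, 27, 28, 29, 30, 31, 32, 33, 34, 35, 36, 37, 38, 39, 40, 41, 42, 43, 44, 45, 46, 47, 48, 49, 50, 51, 52, 53, 54, 55, 56, 57, 58, 59, 60, 61, 62, 63, 64, 65, 66, 67, 68, 69, 70, 71, 72, 73, 74, 75, 76, 77, 78, 79, 80, 81, 82, 83, 84, 85, 86, 87, 88, 89, 90, 91, 92, 93, 94, 95, 96, 97, 98, 99, 100, 101, 102, 103, 104, 105, 106, 107, 108}


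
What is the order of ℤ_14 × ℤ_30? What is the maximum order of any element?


|ℤ_14 × ℤ_30| = 14 × 30 = 420
Max element order = lcm(14,30) = 210
Cyclic? No (gcd=2)

|ℤ_14×ℤ_30| = 420, max element order = 210


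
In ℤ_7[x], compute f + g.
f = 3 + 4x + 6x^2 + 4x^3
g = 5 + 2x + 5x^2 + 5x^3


Add coefficients mod 7:
x^0: 3 + 5 = 1 (mod 7)
x^1: 4 + 2 = 6 (mod 7)
x^2: 6 + 5 = 4 (mod 7)
x^3: 4 + 5 = 2 (mod 7)
Result: 1 + 6x + 4x^2 + 2x^3

f + g = 1 + 6x + 4x^2 + 2x^3


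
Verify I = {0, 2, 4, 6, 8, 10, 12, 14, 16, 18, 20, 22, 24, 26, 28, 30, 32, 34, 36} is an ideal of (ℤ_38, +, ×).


Check ideal conditions for I = {0, 2, 4, 6, 8, 10, 12, 14, 16, 18, 20, 22, 24, 26, 28, 30, 32, 34, 36} in ℤ_38:
(1) I is an additive subgroup? Yes
(2) For r ∈ ℤ_38 and a ∈ I: r·a ∈ I? Yes

Yes, I is an ideal of ℤ_38


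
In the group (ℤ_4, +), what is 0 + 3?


Operation: addition mod 4
0 + 3 = (a + b) mod 4 with a = 0, b = 3

0 + 3 = 3


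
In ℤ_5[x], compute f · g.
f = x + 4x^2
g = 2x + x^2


Expand and collect like terms; reduce coefficients mod 5:
x^0: 0·0 = 0 ≡ 0 (mod 5)
x^1: 0·2 + 1·0 = 0 ≡ 0 (mod 5)
x^2: 0·1 + 1·2 + 4·0 = 2 ≡ 2 (mod 5)
x^3: 1·1 + 4·2 = 9 ≡ 4 (mod 5)
x^4: 4·1 = 4 ≡ 4 (mod 5)
Result: 2x^2 + 4x^3 + 4x^4

f · g = 2x^2 + 4x^3 + 4x^4


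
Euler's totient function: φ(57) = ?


Factor n: 57 = 3 × 19
φ(n) = n · ∏(1 - 1/p) over distinct primes p | n
φ(57) = 57 · (1 - 1/3) · (1 - 1/19) = 36

φ(57) = 36


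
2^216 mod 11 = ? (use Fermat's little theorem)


Fermat's little theorem: if p is prime and gcd(a,p)=1, then a^(p-1) ≡ 1 (mod p)
p = 11 is prime, gcd(2,11) = 1
Reduce exponent: 216 mod 10 = 6
So 2^216 ≡ 2^6 (mod 11)
2^6 mod 11 = 9

2^216 ≡ 9 (mod 11)


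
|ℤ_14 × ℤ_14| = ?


|A × B| = |A| · |B|
|ℤ_14 × ℤ_14| = 14 × 14 = 196

|ℤ_14 × ℤ_14| = 196


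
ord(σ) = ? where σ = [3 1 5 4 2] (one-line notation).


Cycle decomposition: (1 3 5 2)
Cycle lengths: 4
Order = lcm(4) = 4

ord(σ) = 4


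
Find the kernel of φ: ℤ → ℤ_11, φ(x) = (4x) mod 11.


Kernel = preimage of identity
ker(φ) = {x ∈ ℤ : 4x ≡ 0 (mod 11)}. gcd(4,11) = 1, so 4x ≡ 0 (mod 11) ⟺ x ≡ 0 (mod 11/1 = 11). Hence ker(φ) = 11ℤ

ker(φ) = 11ℤ


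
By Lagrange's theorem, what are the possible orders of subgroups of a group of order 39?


Lagrange's theorem: |H| divides |G|
|G| = 39
Divisors of 39: 1, 3, 13, 39

Possible subgroup orders: {1, 3, 13, 39}


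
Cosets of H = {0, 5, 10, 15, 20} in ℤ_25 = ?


H = {0, 5, 10, 15, 20}, |H| = 5
Number of cosets = |G|/|H| = 25/5 = 5
0 + H = {0, 5, 10, 15, 20}
1 + H = {1, 6, 11, 16, 21}
2 + H = {2, 7, 12, 17, 22}
3 + H = {3, 8, 13, 18, 23}
4 + H = {4, 9, 14, 19, 24}

Cosets: 0+H={0,5,10,15,20}; 1+H={1,6,11,16,21}; 2+H={2,7,12,17,22}; 3+H={3,8,13,18,23}; 4+H={4,9,14,19,24}


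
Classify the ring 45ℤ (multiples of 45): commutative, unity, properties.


45ℤ is a commutative ring under +,× but has no multiplicative identity (1 ∉ 45ℤ); it has no zero divisors, but without unity it is not an integral domain
Commutative: Yes
Integral domain: No
Has unity: No

45ℤ (multiples of 45): Commutative=Yes, Unity=No


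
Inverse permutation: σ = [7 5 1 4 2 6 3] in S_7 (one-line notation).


To find σ⁻¹, swap domain and range:
σ(1) = 7 → σ⁻¹(7) = 1
σ(2) = 5 → σ⁻¹(5) = 2
σ(3) = 1 → σ⁻¹(1) = 3
σ(4) = 4 → σ⁻¹(4) = 4
σ(5) = 2 → σ⁻¹(2) = 5
σ(6) = 6 → σ⁻¹(6) = 6
σ(7) = 3 → σ⁻¹(3) = 7

σ⁻¹ = [3 5 7 4 2 6 1]


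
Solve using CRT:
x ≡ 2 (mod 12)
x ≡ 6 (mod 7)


m₁ = 12, m₂ = 7, gcd = 1, so CRT applies. M = m₁·m₂ = 84
Let M₁ = M/m₁ = 7, M₂ = M/m₂ = 12
Find y₁ ≡ M₁⁻¹ (mod m₁): 7⁻¹ ≡ 7 (mod 12)
Find y₂ ≡ M₂⁻¹ (mod m₂): 12⁻¹ ≡ 3 (mod 7)
x = a₁·M₁·y₁ + a₂·M₂·y₂ = 2·7·7 + 6·12·3 = 314
Reduce mod 84: x ≡ 62
Check: 62 mod 12 = 2 ✓, 62 mod 7 = 6 ✓

x ≡ 62 (mod 84)


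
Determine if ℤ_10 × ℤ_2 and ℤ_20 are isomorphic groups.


Comparing ℤ_10 × ℤ_2 and ℤ_20:
gcd(10,2) = 2 ≠ 1. Max element order in ℤ_10×ℤ_2 is lcm(10,2) = 10 < 20, so it has no element of order 20

No, ℤ_10 × ℤ_2 ≇ ℤ_20


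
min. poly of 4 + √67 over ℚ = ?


Let α = 4 + √67. Then α - 4 = √67, so (α - 4)² = 67, giving α² - 8α - 51 = 0. Degree 2 and α ∉ ℚ, so this is the minimal polynomial.

Minimal polynomial: x² - 8x - 51


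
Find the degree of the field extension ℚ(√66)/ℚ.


√66 has minimal polynomial x² - 66 (irreducible over ℚ since 66 is squarefree)

[ℚ(√66)/ℚ] = 2


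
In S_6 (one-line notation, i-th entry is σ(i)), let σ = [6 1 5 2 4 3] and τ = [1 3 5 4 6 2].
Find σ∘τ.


σ∘τ: apply τ first, then σ
1 →τ 1 →σ 6
2 →τ 3 →σ 5
3 →τ 5 →σ 4
4 →τ 4 →σ 2
5 →τ 6 →σ 3
6 →τ 2 →σ 1

σ∘τ = [6 5 4 2 3 1]


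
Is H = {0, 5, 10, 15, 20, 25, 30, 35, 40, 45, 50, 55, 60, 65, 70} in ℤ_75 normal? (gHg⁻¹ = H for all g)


H = {0, 5, 10, 15, 20, 25, 30, 35, 40, 45, 50, 55, 60, 65, 70} in ℤ_75
ℤ_75 is abelian; every subgroup of an abelian group is normal

Yes, normal subgroup


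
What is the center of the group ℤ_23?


Z(G) = {g ∈ G | gx = xg for all x ∈ G}
ℤ_23 is abelian, so Z(G) = G

Z(ℤ_23) = ℤ_23


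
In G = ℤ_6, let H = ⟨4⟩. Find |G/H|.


|⟨4⟩| = n / gcd(4, 6) = 6 / 2 = 3
H is normal (ℤ_6 is abelian).
|G/H| = |G| / |H| = 6 / 3 = 2

|G/H| = 2


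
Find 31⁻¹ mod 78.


Use the extended Euclidean algorithm to write 1 = 31·s + 78·t; then s mod 78 is the inverse.
Euclidean algorithm:
  31 = 0·78 + 31
  78 = 2·31 + 16
  31 = 1·16 + 15
  16 = 1·15 + 1
  15 = 15·1 + 0
gcd(31,78) = 1
Back-substitution gives: 31·(-5) + 78·(2) = 1
So 31⁻¹ ≡ -5 ≡ 73 (mod 78)
Check: 31 × 73 = 2263 ≡ 1 (mod 78) ✓

31⁻¹ ≡ 73 (mod 78)


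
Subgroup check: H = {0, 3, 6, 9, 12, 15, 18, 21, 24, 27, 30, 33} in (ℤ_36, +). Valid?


Subgroup test for H = {0, 3, 6, 9, 12, 15, 18, 21, 24, 27, 30, 33} in (ℤ_36, +):
(1) 0 ∈ H? Yes
(2) Closure: for all a,b ∈ H, (a+b) mod 36 ∈ H? Yes
(3) Inverses: for all a ∈ H, -a mod 36 ∈ H? Yes

Yes, H is a subgroup of ℤ_36


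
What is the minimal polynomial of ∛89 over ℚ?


∛89 satisfies x³ - 89 = 0, irreducible over ℚ (no rational root; 89 is not a perfect cube)

Minimal polynomial: x³ - 89


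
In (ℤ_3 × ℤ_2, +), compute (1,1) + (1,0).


Operation: componentwise addition mod (3, 2)
(1,1) + (1,0) = ((a₁+b₁) mod 3, (a₂+b₂) mod 2) with a = (1,1), b = (1,0)

(1,1) + (1,0) = (2,1)


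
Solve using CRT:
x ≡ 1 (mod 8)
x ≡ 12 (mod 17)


m₁ = 8, m₂ = 17, gcd = 1, so CRT applies. M = m₁·m₂ = 136
Let M₁ = M/m₁ = 17, M₂ = M/m₂ = 8
Find y₁ ≡ M₁⁻¹ (mod m₁): 17⁻¹ ≡ 1 (mod 8)
Find y₂ ≡ M₂⁻¹ (mod m₂): 8⁻¹ ≡ 15 (mod 17)
x = a₁·M₁·y₁ + a₂·M₂·y₂ = 1·17·1 + 12·8·15 = 1457
Reduce mod 136: x ≡ 97
Check: 97 mod 8 = 1 ✓, 97 mod 17 = 12 ✓

x ≡ 97 (mod 136)


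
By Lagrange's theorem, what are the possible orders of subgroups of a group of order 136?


Lagrange's theorem: |H| divides |G|
|G| = 136
Divisors of 136: 1, 2, 4, 8, 17, 34, 68, 136

Possible subgroup orders: {1, 2, 4, 8, 17, 34, 68, 136}


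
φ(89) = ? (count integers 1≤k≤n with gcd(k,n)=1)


Factor n: 89 = 89
φ(n) = n · ∏(1 - 1/p) over distinct primes p | n
φ(89) = 89 · (1 - 1/89) = 88

φ(89) = 88


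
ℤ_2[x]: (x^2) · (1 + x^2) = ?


Expand and collect like terms; reduce coefficients mod 2:
x^0: 0·1 = 0 ≡ 0 (mod 2)
x^1: 0·0 + 0·1 = 0 ≡ 0 (mod 2)
x^2: 0·1 + 0·0 + 1·1 = 1 ≡ 1 (mod 2)
x^3: 0·1 + 1·0 = 0 ≡ 0 (mod 2)
x^4: 1·1 = 1 ≡ 1 (mod 2)
Result: x^2 + x^4

f · g = x^2 + x^4


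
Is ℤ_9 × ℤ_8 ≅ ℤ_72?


Comparing ℤ_9 × ℤ_8 and ℤ_72:
gcd(9,8) = 1, so ℤ_9 × ℤ_8 ≅ ℤ_72 (CRT)

Yes, ℤ_9 × ℤ_8 ≅ ℤ_72


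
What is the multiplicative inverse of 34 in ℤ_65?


Use the extended Euclidean algorithm to write 1 = 34·s + 65·t; then s mod 65 is the inverse.
Euclidean algorithm:
  34 = 0·65 + 34
  65 = 1·34 + 31
  34 = 1·31 + 3
  31 = 10·3 + 1
  3 = 3·1 + 0
gcd(34,65) = 1
Back-substitution gives: 34·(-21) + 65·(11) = 1
So 34⁻¹ ≡ -21 ≡ 44 (mod 65)
Check: 34 × 44 = 1496 ≡ 1 (mod 65) ✓

34⁻¹ ≡ 44 (mod 65)


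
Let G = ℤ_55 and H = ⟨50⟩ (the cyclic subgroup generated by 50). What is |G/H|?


|⟨50⟩| = n / gcd(50, 55) = 55 / 5 = 11
H is normal (ℤ_55 is abelian).
|G/H| = |G| / |H| = 55 / 11 = 5

|G/H| = 5


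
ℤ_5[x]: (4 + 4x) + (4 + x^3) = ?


Add coefficients mod 5:
x^0: 4 + 4 = 3 (mod 5)
x^1: 4 + 0 = 4 (mod 5)
x^2: 0 + 0 = 0 (mod 5)
x^3: 0 + 1 = 1 (mod 5)
Result: 3 + 4x + x^3

f + g = 3 + 4x + x^3


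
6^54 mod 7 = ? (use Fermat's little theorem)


Fermat's little theorem: if p is prime and gcd(a,p)=1, then a^(p-1) ≡ 1 (mod p)
p = 7 is prime, gcd(6,7) = 1
Reduce exponent: 54 mod 6 = 0
So 6^54 ≡ 6^0 (mod 7)
6^0 = 1

6^54 ≡ 1 (mod 7)


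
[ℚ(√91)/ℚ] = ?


√91 has minimal polynomial x² - 91 (irreducible over ℚ since 91 is squarefree)

[ℚ(√91)/ℚ] = 2


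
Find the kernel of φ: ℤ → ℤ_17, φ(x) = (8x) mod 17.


Kernel = preimage of identity
ker(φ) = {x ∈ ℤ : 8x ≡ 0 (mod 17)}. gcd(8,17) = 1, so 8x ≡ 0 (mod 17) ⟺ x ≡ 0 (mod 17/1 = 17). Hence ker(φ) = 17ℤ

ker(φ) = 17ℤ


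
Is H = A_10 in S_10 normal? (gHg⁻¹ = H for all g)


H = A_10 in S_10
A_10 has index 2 in S_10, and every subgroup of index 2 is normal

Yes, normal subgroup


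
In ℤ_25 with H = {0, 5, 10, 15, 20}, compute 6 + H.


6 + H = {6 + h (mod 25) : h ∈ H}
6+0=6, 6+5=11, 6+10=16, 6+15=21, 6+20=1
6 + H = {1, 6, 11, 16, 21} = 1 + H

6 + H = {1, 6, 11, 16, 21}


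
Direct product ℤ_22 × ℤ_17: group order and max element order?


|ℤ_22 × ℤ_17| = 22 × 17 = 374
Max element order = lcm(22,17) = 374
Cyclic? Yes (gcd=1)

|ℤ_22×ℤ_17| = 374, max element order = 374


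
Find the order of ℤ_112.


ℤ_n has n elements.

|ℤ_112| = 112


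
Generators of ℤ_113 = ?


g generates ℤ_n iff gcd(g,n) = 1
Prime factors of 113: 113
Generators are g ∈ {1,...,112} not divisible by any of these primes.
Generators: {1, 2, 3, 4, 5, 6, 7, 8, 9, 10, 11, 12, 13, 14, 15, 16, 17, 18, 19, 20, 21, 22, 23, 24, 25, 26, 27, 28, 29, 30, 31, 32, 33, 34, 35, 36, 37, 38, 39, 40, 41, 42, 43, 44, 45, 46, 47, 48, 49, 50, 51, 52, 53, 54, 55, 56, 57, 58, 59, 60, 61, 62, 63, 64, 65, 66, 67, 68, 69, 70, 71, 72, 73, 74, 75, 76, 77, 78, 79, 80, 81, 82, 83, 84, 85, 86, 87, 88, 89, 90, 91, 92, 93, 94, 95, 96, 97, 98, 99, 100, 101, 102, 103, 104, 105, 106, 107, 108, 109, 110, 111, 112}
Number of generators = φ(113) = 112

Generators of ℤ_113 = {1, 2, 3, 4, 5, 6, 7, 8, 9, 10, 11, 12, 13, 14, 15, 16, 17, 18, 19, 20, 21, 22, 23, 24, 25, 26, 27, 28, 29, 30, 31, 32, 33, 34, 35, 36, 37, 38, 39, 40, 41, 42, 43, 44, 45, 46, 47, 48, 49, 50, 51, 52, 53, 54, 55, 56, 57, 58, 59, 60, 61, 62, 63, 64, 65, 66, 67, 68, 69, 70, 71, 72, 73, 74, 75, 76, 77, 78, 79, 80, 81, 82, 83, 84, 85, 86, 87, 88, 89, 90, 91, 92, 93, 94, 95, 96, 97, 98, 99, 100, 101, 102, 103, 104, 105, 106, 107, 108, 109, 110, 111, 112}


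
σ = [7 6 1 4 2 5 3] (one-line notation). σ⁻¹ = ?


To find σ⁻¹, swap domain and range:
σ(1) = 7 → σ⁻¹(7) = 1
σ(2) = 6 → σ⁻¹(6) = 2
σ(3) = 1 → σ⁻¹(1) = 3
σ(4) = 4 → σ⁻¹(4) = 4
σ(5) = 2 → σ⁻¹(2) = 5
σ(6) = 5 → σ⁻¹(5) = 6
σ(7) = 3 → σ⁻¹(3) = 7

σ⁻¹ = [3 5 7 4 6 2 1]


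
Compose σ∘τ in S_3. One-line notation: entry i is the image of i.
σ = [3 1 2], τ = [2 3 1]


σ∘τ: apply τ first, then σ
1 →τ 2 →σ 1
2 →τ 3 →σ 2
3 →τ 1 →σ 3

σ∘τ = [1 2 3]


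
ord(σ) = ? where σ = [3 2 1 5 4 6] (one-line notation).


Cycle decomposition: (1 3) (4 5)
Cycle lengths: 2, 2
Order = lcm(2, 2) = 2

ord(σ) = 2


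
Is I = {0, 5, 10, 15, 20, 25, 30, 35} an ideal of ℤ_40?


Check ideal conditions for I = {0, 5, 10, 15, 20, 25, 30, 35} in ℤ_40:
(1) I is an additive subgroup? Yes
(2) For r ∈ ℤ_40 and a ∈ I: r·a ∈ I? Yes

Yes, I is an ideal of ℤ_40


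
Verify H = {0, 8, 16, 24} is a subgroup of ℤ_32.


Subgroup test for H = {0, 8, 16, 24} in (ℤ_32, +):
(1) 0 ∈ H? Yes
(2) Closure: for all a,b ∈ H, (a+b) mod 32 ∈ H? Yes
(3) Inverses: for all a ∈ H, -a mod 32 ∈ H? Yes

Yes, H is a subgroup of ℤ_32


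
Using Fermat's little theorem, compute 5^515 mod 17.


Fermat's little theorem: if p is prime and gcd(a,p)=1, then a^(p-1) ≡ 1 (mod p)
p = 17 is prime, gcd(5,17) = 1
Reduce exponent: 515 mod 16 = 3
So 5^515 ≡ 5^3 (mod 17)
5^3 mod 17 = 6

5^515 ≡ 6 (mod 17)


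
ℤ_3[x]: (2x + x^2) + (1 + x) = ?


Add coefficients mod 3:
x^0: 0 + 1 = 1 (mod 3)
x^1: 2 + 1 = 0 (mod 3)
x^2: 1 + 0 = 1 (mod 3)
Result: 1 + x^2

f + g = 1 + x^2


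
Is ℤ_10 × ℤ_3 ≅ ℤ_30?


Comparing ℤ_10 × ℤ_3 and ℤ_30:
gcd(10,3) = 1, so ℤ_10 × ℤ_3 ≅ ℤ_30 (CRT)

Yes, ℤ_10 × ℤ_3 ≅ ℤ_30


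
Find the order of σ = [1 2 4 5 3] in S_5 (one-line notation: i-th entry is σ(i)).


Cycle decomposition: (3 4 5)
Cycle lengths: 3
Order = lcm(3) = 3

ord(σ) = 3


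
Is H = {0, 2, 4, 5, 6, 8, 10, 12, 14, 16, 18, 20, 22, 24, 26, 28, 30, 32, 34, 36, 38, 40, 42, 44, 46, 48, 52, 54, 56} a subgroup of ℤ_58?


Subgroup test for H = {0, 2, 4, 5, 6, 8, 10, 12, 14, 16, 18, 20, 22, 24, 26, 28, 30, 32, 34, 36, 38, 40, 42, 44, 46, 48, 52, 54, 56} in (ℤ_58, +):
(1) 0 ∈ H? Yes
(2) Closure: for all a,b ∈ H, (a+b) mod 58 ∈ H? No  [counterexample: 2 + 5 = 7 ∉ H]
(3) Inverses: for all a ∈ H, -a mod 58 ∈ H? No

No, H is not a subgroup of ℤ_58


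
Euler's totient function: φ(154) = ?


Factor n: 154 = 2 × 7 × 11
φ(n) = n · ∏(1 - 1/p) over distinct primes p | n
φ(154) = 154 · (1 - 1/2) · (1 - 1/7) · (1 - 1/11) = 60

φ(154) = 60


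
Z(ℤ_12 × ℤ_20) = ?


Z(G) = {g ∈ G | gx = xg for all x ∈ G}
Direct product of abelian groups is abelian, so Z(G) = G

Z(ℤ_12 × ℤ_20) = ℤ_12 × ℤ_20


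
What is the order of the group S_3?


|S_n| = n! (number of permutations of n symbols)
|S_3| = 3! = 6

|S_3| = 6


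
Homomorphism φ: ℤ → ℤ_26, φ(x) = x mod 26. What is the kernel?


Kernel = preimage of identity
ker(φ) = {x ∈ ℤ : x ≡ 0 (mod 26)} = 26ℤ = {0, ±26, ±52, ...}

ker(φ) = 26ℤ


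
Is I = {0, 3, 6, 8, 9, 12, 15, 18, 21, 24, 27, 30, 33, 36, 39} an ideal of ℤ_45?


Check ideal conditions for I = {0, 3, 6, 8, 9, 12, 15, 18, 21, 24, 27, 30, 33, 36, 39} in ℤ_45:
(1) I is an additive subgroup? No
(2) For r ∈ ℤ_45 and a ∈ I: r·a ∈ I? No  [counterexample: r=2, a=8, r·a mod 45 = 16 ∉ I]

No, I is not an ideal of ℤ_45


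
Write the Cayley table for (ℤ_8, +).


Elements: {0, 1, 2, 3, 4, 5, 6, 7}
Operation: addition mod 8
Entry (a, b) = (a + b) mod 8

Cayley table:
  | 0 | 1 | 2 | 3 | 4 | 5 | 6 | 7
0 | 0 | 1 | 2 | 3 | 4 | 5 | 6 | 7
1 | 1 | 2 | 3 | 4 | 5 | 6 | 7 | 0
2 | 2 | 3 | 4 | 5 | 6 | 7 | 0 | 1
3 | 3 | 4 | 5 | 6 | 7 | 0 | 1 | 2
4 | 4 | 5 | 6 | 7 | 0 | 1 | 2 | 3
5 | 5 | 6 | 7 | 0 | 1 | 2 | 3 | 4
6 | 6 | 7 | 0 | 1 | 2 | 3 | 4 | 5
7 | 7 | 0 | 1 | 2 | 3 | 4 | 5 | 6


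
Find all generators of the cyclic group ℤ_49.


g generates ℤ_n iff gcd(g,n) = 1
Prime factors of 49: 7
Generators are g ∈ {1,...,48} not divisible by any of these primes.
Generators: {1, 2, 3, 4, 5, 6, 8, 9, 10, 11, 12, 13, 15, 16, 17, 18, 19, 20, 22, 23, 24, 25, 26, 27, 29, 30, 31, 32, 33, 34, 36, 37, 38, 39, 40, 41, 43, 44, 45, 46, 47, 48}
Number of generators = φ(49) = 42

Generators of ℤ_49 = {1, 2, 3, 4, 5, 6, 8, 9, 10, 11, 12, 13, 15, 16, 17, 18, 19, 20, 22, 23, 24, 25, 26, 27, 29, 30, 31, 32, 33, 34, 36, 37, 38, 39, 40, 41, 43, 44, 45, 46, 47, 48}


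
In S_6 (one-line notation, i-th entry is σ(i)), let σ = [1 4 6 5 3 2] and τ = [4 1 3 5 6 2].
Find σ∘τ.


σ∘τ: apply τ first, then σ
1 →τ 4 →σ 5
2 →τ 1 →σ 1
3 →τ 3 →σ 6
4 →τ 5 →σ 3
5 →τ 6 →σ 2
6 →τ 2 →σ 4

σ∘τ = [5 1 6 3 2 4]


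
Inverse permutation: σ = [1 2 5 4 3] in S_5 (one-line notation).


To find σ⁻¹, swap domain and range:
σ(1) = 1 → σ⁻¹(1) = 1
σ(2) = 2 → σ⁻¹(2) = 2
σ(3) = 5 → σ⁻¹(5) = 3
σ(4) = 4 → σ⁻¹(4) = 4
σ(5) = 3 → σ⁻¹(3) = 5

σ⁻¹ = [1 2 5 4 3]


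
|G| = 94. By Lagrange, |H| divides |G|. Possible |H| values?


Lagrange's theorem: |H| divides |G|
|G| = 94
Divisors of 94: 1, 2, 47, 94

Possible subgroup orders: {1, 2, 47, 94}


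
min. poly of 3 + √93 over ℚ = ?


Let α = 3 + √93. Then α - 3 = √93, so (α - 3)² = 93, giving α² - 6α - 84 = 0. Degree 2 and α ∉ ℚ, so this is the minimal polynomial.

Minimal polynomial: x² - 6x - 84


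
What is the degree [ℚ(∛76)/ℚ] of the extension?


∛76 has minimal polynomial x³ - 76 (irreducible over ℚ since 76 is not a perfect cube)

[ℚ(∛76)/ℚ] = 3


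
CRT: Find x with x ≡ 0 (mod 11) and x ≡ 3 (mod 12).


m₁ = 11, m₂ = 12, gcd = 1, so CRT applies. M = m₁·m₂ = 132
Let M₁ = M/m₁ = 12, M₂ = M/m₂ = 11
Find y₁ ≡ M₁⁻¹ (mod m₁): 12⁻¹ ≡ 1 (mod 11)
Find y₂ ≡ M₂⁻¹ (mod m₂): 11⁻¹ ≡ 11 (mod 12)
x = a₁·M₁·y₁ + a₂·M₂·y₂ = 0·12·1 + 3·11·11 = 363
Reduce mod 132: x ≡ 99
Check: 99 mod 11 = 0 ✓, 99 mod 12 = 3 ✓

x ≡ 99 (mod 132)


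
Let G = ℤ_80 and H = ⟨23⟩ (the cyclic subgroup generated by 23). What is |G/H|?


|⟨23⟩| = n / gcd(23, 80) = 80 / 1 = 80
H is normal (ℤ_80 is abelian).
|G/H| = |G| / |H| = 80 / 80 = 1

|G/H| = 1


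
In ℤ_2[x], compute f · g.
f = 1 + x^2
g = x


Expand and collect like terms; reduce coefficients mod 2:
x^0: 1·0 = 0 ≡ 0 (mod 2)
x^1: 1·1 + 0·0 = 1 ≡ 1 (mod 2)
x^2: 0·1 + 1·0 = 0 ≡ 0 (mod 2)
x^3: 1·1 = 1 ≡ 1 (mod 2)
Result: x + x^3

f · g = x + x^3


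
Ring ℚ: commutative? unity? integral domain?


ℚ is a field: commutative, has unity, every nonzero element is a unit (hence an integral domain)
Commutative: Yes
Integral domain: Yes
Has unity: Yes

ℚ: Commutative=Yes, Unity=Yes


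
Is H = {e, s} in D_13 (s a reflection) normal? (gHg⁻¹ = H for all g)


H = {e, s} in D_13 (s a reflection)
r·s·r⁻¹ = sr⁻² ≠ s for n ≥ 3, so {e, s} is not closed under conjugation

No, not a normal subgroup


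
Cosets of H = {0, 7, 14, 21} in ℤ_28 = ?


H = {0, 7, 14, 21}, |H| = 4
Number of cosets = |G|/|H| = 28/4 = 7
0 + H = {0, 7, 14, 21}
1 + H = {1, 8, 15, 22}
2 + H = {2, 9, 16, 23}
3 + H = {3, 10, 17, 24}
4 + H = {4, 11, 18, 25}
5 + H = {5, 12, 19, 26}
6 + H = {6, 13, 20, 27}

Cosets: 0+H={0,7,14,21}; 1+H={1,8,15,22}; 2+H={2,9,16,23}; 3+H={3,10,17,24}; 4+H={4,11,18,25}; 5+H={5,12,19,26}; 6+H={6,13,20,27}


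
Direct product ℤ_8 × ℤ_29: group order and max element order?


|ℤ_8 × ℤ_29| = 8 × 29 = 232
Max element order = lcm(8,29) = 232
Cyclic? Yes (gcd=1)

|ℤ_8×ℤ_29| = 232, max element order = 232


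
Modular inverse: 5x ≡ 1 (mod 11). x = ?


Use the extended Euclidean algorithm to write 1 = 5·s + 11·t; then s mod 11 is the inverse.
Euclidean algorithm:
  5 = 0·11 + 5
  11 = 2·5 + 1
  5 = 5·1 + 0
gcd(5,11) = 1
Back-substitution gives: 5·(-2) + 11·(1) = 1
So 5⁻¹ ≡ -2 ≡ 9 (mod 11)
Check: 5 × 9 = 45 ≡ 1 (mod 11) ✓

5⁻¹ ≡ 9 (mod 11)


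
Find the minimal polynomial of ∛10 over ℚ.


∛10 satisfies x³ - 10 = 0, irreducible over ℚ (no rational root; 10 is not a perfect cube)

Minimal polynomial: x³ - 10


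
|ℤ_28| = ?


ℤ_n has n elements.

|ℤ_28| = 28


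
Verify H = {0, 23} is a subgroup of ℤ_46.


Subgroup test for H = {0, 23} in (ℤ_46, +):
(1) 0 ∈ H? Yes
(2) Closure: for all a,b ∈ H, (a+b) mod 46 ∈ H? Yes
(3) Inverses: for all a ∈ H, -a mod 46 ∈ H? Yes

Yes, H is a subgroup of ℤ_46


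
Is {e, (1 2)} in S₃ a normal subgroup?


H = {e, (1 2)} in S₃
(1 3)(1 2)(1 3)⁻¹ = (2 3) ∉ {e, (1 2)}, so it is not normal

No, not a normal subgroup


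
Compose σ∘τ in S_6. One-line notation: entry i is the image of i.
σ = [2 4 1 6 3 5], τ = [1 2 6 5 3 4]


σ∘τ: apply τ first, then σ
1 →τ 1 →σ 2
2 →τ 2 →σ 4
3 →τ 6 →σ 5
4 →τ 5 →σ 3
5 →τ 3 →σ 1
6 →τ 4 →σ 6

σ∘τ = [2 4 5 3 1 6]


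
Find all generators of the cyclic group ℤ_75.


g generates ℤ_n iff gcd(g,n) = 1
Prime factors of 75: 3, 5
Generators are g ∈ {1,...,74} not divisible by any of these primes.
Generators: {1, 2, 4, 7, 8, 11, 13, 14, 16, 17, 19, 22, 23, 26, 28, 29, 31, 32, 34, 37, 38, 41, 43, 44, 46, 47, 49, 52, 53, 56, 58, 59, 61, 62, 64, 67, 68, 71, 73, 74}
Number of generators = φ(75) = 40

Generators of ℤ_75 = {1, 2, 4, 7, 8, 11, 13, 14, 16, 17, 19, 22, 23, 26, 28, 29, 31, 32, 34, 37, 38, 41, 43, 44, 46, 47, 49, 52, 53, 56, 58, 59, 61, 62, 64, 67, 68, 71, 73, 74}


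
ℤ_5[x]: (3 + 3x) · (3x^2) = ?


Expand and collect like terms; reduce coefficients mod 5:
x^0: 3·0 = 0 ≡ 0 (mod 5)
x^1: 3·0 + 3·0 = 0 ≡ 0 (mod 5)
x^2: 3·3 + 3·0 = 9 ≡ 4 (mod 5)
x^3: 3·3 = 9 ≡ 4 (mod 5)
Result: 4x^2 + 4x^3

f · g = 4x^2 + 4x^3


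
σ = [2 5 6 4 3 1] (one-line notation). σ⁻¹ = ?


To find σ⁻¹, swap domain and range:
σ(1) = 2 → σ⁻¹(2) = 1
σ(2) = 5 → σ⁻¹(5) = 2
σ(3) = 6 → σ⁻¹(6) = 3
σ(4) = 4 → σ⁻¹(4) = 4
σ(5) = 3 → σ⁻¹(3) = 5
σ(6) = 1 → σ⁻¹(1) = 6

σ⁻¹ = [6 1 5 4 2 3]


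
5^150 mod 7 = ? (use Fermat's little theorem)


Fermat's little theorem: if p is prime and gcd(a,p)=1, then a^(p-1) ≡ 1 (mod p)
p = 7 is prime, gcd(5,7) = 1
Reduce exponent: 150 mod 6 = 0
So 5^150 ≡ 5^0 (mod 7)
5^0 = 1

5^150 ≡ 1 (mod 7)


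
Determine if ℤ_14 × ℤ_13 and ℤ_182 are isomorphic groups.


Comparing ℤ_14 × ℤ_13 and ℤ_182:
gcd(14,13) = 1, so ℤ_14 × ℤ_13 ≅ ℤ_182 (CRT)

Yes, ℤ_14 × ℤ_13 ≅ ℤ_182


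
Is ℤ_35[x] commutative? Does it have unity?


ℤ_35 has zero divisors (5·7 ≡ 0), and these lift to constant zero divisors in ℤ_35[x]; so not an integral domain
Commutative: Yes
Integral domain: No
Has unity: Yes

ℤ_35[x]: Commutative=Yes, Unity=Yes


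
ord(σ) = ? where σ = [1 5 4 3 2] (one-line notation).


Cycle decomposition: (2 5) (3 4)
Cycle lengths: 2, 2
Order = lcm(2, 2) = 2

ord(σ) = 2


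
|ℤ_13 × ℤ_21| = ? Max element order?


|ℤ_13 × ℤ_21| = 13 × 21 = 273
Max element order = lcm(13,21) = 273
Cyclic? Yes (gcd=1)

|ℤ_13×ℤ_21| = 273, max element order = 273
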